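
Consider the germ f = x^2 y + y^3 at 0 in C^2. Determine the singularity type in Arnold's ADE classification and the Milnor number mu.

The Hessian of f at 0 has rank 0. Corank 2; j^3 = y*(x^2 + y^2) splits into three distinct lines over C (the quadratic factor has nonzero discriminant), so D_4.

Type D_4, Milnor number mu = 4.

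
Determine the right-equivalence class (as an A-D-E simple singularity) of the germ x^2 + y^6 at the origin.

The Hessian of f at 0 is [[2, 0], [0, 0]] with rank 1, so corank 1. A Groebner basis of the Jacobian ideal J(f) in C{x,y} is {y^5, x}; counting standard monomials gives mu = 5. Corank 1: A-series; mu = 5 gives A_5.

A_{5}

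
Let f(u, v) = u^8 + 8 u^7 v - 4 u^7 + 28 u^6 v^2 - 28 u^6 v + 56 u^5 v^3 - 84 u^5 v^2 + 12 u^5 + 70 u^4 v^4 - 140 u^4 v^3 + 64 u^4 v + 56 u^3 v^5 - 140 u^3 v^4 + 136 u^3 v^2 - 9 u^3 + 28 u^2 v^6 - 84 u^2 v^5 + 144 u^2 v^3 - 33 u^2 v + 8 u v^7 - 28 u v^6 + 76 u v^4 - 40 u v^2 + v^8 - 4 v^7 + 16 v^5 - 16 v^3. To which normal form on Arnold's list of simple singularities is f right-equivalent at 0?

The Hessian of f at 0 has rank 0. Corank 2; j^3 = -(u + v)*(3*u + 4*v)^2 has shape L^2 M (L != M), so D-series; mu = 9 gives D_9.

D_{9}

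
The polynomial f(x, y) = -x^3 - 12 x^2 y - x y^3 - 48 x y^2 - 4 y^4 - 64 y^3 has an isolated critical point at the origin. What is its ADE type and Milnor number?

Type E7, Milnor number mu = 7.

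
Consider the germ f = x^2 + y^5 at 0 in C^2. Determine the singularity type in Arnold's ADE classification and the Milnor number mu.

Type A_4, Milnor number mu = 4.

The Hessian of f at 0 has rank 1. Corank 1: A-series; mu = 4 gives A_4.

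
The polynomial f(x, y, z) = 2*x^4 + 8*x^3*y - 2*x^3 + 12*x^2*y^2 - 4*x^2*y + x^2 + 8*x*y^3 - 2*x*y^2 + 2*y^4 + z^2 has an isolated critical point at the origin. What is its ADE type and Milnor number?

Type A3, Milnor number mu = 3.

The Hessian of f at 0 is [[2, 0, 0], [0, 0, 0], [0, 0, 2]] with rank 2, so corank 1. A Groebner basis of the Jacobian ideal J(f) in C{x,y,z} is {x^2, x*y, -x + y^2, z}; counting standard monomials gives mu = 3. Corank 1: A-series; mu = 3 gives A_3.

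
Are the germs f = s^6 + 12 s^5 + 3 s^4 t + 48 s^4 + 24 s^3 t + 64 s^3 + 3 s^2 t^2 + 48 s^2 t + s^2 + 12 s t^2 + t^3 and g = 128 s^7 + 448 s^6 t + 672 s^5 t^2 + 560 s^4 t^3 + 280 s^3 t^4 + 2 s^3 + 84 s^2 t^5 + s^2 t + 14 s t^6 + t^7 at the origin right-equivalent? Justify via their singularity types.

No.

The Hessian of f at 0 has rank 1. Corank 1: A-series; mu = 2 gives A_2. The Hessian of g at 0 has rank 0. Corank 2; j^3 = s^2*(2*s + t) has shape L^2 M (L != M), so D-series; mu = 8 gives D_8. f is A_2 but g is D_8, hence not right-equivalent.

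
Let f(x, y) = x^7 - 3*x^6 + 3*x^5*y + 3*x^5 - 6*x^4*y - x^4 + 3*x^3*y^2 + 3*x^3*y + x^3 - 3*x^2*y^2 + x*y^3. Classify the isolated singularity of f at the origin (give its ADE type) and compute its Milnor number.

Type E_{7}, Milnor number mu = 7.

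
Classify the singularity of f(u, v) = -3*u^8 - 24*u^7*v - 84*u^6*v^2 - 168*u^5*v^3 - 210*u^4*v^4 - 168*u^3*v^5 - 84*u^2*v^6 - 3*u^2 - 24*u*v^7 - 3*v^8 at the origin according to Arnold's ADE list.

A_7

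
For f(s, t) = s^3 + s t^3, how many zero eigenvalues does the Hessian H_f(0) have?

2

The Hessian at 0 is [[0, 0], [0, 0]] of rank 0; hence corank 2.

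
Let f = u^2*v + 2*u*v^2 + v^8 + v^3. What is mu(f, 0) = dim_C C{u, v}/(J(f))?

The Hessian of f at 0 has rank 0. Corank 2; j^3 = v*(u + v)^2 has shape L^2 M (L != M), so D-series; mu = 9 gives D_9.

9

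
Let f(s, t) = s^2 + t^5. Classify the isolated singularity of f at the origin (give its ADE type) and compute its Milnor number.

The Hessian of f at 0 has rank 1. Corank 1: A-series; mu = 4 gives A_4.

Type A_4, Milnor number mu = 4.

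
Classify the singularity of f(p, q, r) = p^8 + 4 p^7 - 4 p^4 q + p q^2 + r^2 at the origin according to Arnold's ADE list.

The Hessian of f at 0 has rank 1. Corank 2; j^3 = p*q^2 has shape L^2 M (L != M), so D-series; mu = 9 gives D_9.

D9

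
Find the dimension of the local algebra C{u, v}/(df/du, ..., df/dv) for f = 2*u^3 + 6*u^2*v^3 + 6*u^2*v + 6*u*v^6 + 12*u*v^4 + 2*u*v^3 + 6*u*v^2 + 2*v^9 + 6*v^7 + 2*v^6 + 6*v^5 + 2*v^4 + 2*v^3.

7

The Hessian of f at 0 has rank 0. Corank 2; j^3 = 2*(u + v)^3 is a perfect cube, so E-series; the 4-jet and mu = 7 give E_7.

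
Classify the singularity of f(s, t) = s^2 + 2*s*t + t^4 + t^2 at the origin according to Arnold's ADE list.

The Hessian of f at 0 has rank 1. Corank 1: A-series; mu = 3 gives A_3.

A3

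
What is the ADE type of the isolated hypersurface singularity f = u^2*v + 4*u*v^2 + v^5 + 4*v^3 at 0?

D_6

The Hessian of f at 0 is [[0, 0], [0, 0]] with rank 0, so corank 2. A Groebner basis of the Jacobian ideal J(f) in C{u,v} is {u^2/5 + v^4 - 4*v^2/5, u^3 + 8*v^3, u*v + 2*v^2}; counting standard monomials gives mu = 6. Corank 2; j^3 = v*(u + 2*v)^2 has shape L^2 M (L != M), so D-series; mu = 6 gives D_6.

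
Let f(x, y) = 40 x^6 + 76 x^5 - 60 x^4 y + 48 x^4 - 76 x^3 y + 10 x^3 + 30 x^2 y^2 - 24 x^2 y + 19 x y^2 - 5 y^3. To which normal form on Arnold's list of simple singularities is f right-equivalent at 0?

D_4

The Hessian of f at 0 is [[0, 0], [0, 0]] with rank 0, so corank 2. A Groebner basis of the Jacobian ideal J(f) in C{x,y} is {y^3, x^2 - y^2/6, x*y - y^2/2}; counting standard monomials gives mu = 4. Corank 2; j^3 = (x - y)*(10*x^2 - 14*x*y + 5*y^2) splits into three distinct lines over C (the quadratic factor has nonzero discriminant), so D_4.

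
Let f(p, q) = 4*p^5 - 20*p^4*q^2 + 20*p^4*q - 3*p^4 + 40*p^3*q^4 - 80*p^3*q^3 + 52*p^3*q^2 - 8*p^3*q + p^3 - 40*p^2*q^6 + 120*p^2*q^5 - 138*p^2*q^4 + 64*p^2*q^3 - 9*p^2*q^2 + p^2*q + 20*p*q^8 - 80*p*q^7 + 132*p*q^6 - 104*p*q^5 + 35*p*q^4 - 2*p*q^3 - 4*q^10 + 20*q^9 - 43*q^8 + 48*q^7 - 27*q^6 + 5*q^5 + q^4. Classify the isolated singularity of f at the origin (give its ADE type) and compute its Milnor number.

Type D_{5}, Milnor number mu = 5.

The Hessian of f at 0 is [[0, 0], [0, 0]] with rank 0, so corank 2. A Groebner basis of the Jacobian ideal J(f) in C{p,q} is {p*q^2, -p*q/7 + q^3, p^2 + 4*p*q/7}; counting standard monomials gives mu = 5. Corank 2; j^3 = p^2*(p + q) has shape L^2 M (L != M), so D-series; mu = 5 gives D_5.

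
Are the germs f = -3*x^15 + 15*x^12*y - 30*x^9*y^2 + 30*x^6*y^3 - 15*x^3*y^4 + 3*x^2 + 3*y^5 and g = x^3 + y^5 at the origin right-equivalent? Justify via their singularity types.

No.

The Hessian of f at 0 has rank 1. Corank 1: A-series; mu = 4 gives A_4. The Hessian of g at 0 has rank 0. Corank 2; j^3 = x^3 is a perfect cube, so E-series; the 5-jet and mu = 8 give E_8. f is A_4 but g is E_8, hence not right-equivalent.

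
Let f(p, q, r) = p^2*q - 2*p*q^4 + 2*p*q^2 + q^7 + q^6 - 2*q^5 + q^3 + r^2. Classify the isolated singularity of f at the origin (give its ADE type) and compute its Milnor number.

Type D_{7}, Milnor number mu = 7.

The Hessian of f at 0 has rank 1. Corank 2; j^3 = q*(p + q)^2 has shape L^2 M (L != M), so D-series; mu = 7 gives D_7.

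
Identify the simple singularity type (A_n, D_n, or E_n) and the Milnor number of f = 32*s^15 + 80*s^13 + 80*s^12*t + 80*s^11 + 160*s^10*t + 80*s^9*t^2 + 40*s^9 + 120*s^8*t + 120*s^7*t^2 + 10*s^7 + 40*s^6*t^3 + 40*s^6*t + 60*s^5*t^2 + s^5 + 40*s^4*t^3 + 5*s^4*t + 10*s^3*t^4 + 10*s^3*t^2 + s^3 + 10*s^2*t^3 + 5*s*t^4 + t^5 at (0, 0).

Type E_8, Milnor number mu = 8.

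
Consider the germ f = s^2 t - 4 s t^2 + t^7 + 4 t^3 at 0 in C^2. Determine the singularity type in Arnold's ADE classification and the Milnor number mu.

Type D8, Milnor number mu = 8.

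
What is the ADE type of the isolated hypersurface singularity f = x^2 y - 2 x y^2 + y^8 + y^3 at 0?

The Hessian of f at 0 is [[0, 0], [0, 0]] with rank 0, so corank 2. A Groebner basis of the Jacobian ideal J(f) in C{x,y} is {x^2/8 + y^7 - y^2/8, x^3 - y^3, x*y - y^2}; counting standard monomials gives mu = 9. Corank 2; j^3 = y*(x - y)^2 has shape L^2 M (L != M), so D-series; mu = 9 gives D_9.

D_{9}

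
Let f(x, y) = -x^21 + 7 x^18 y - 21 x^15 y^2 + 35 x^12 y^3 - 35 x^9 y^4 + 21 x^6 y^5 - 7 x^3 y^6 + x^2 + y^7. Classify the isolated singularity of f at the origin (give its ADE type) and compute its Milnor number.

The Hessian of f at 0 has rank 1. Corank 1: A-series; mu = 6 gives A_6.

Type A_6, Milnor number mu = 6.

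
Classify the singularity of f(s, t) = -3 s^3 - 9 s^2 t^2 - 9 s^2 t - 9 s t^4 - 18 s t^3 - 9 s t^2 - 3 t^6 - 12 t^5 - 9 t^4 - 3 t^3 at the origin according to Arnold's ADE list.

E8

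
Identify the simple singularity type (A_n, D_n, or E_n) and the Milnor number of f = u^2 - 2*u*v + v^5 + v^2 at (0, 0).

Type A_4, Milnor number mu = 4.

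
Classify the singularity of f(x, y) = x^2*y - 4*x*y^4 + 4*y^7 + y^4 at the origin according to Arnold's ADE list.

D_5

The Hessian of f at 0 has rank 0. Corank 2; j^3 = x^2*y has shape L^2 M (L != M), so D-series; mu = 5 gives D_5.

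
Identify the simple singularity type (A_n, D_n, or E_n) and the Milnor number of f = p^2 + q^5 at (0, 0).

The Hessian of f at 0 is [[2, 0], [0, 0]] with rank 1, so corank 1. A Groebner basis of the Jacobian ideal J(f) in C{p,q} is {q^4, p}; counting standard monomials gives mu = 4. Corank 1: A-series; mu = 4 gives A_4.

Type A_{4}, Milnor number mu = 4.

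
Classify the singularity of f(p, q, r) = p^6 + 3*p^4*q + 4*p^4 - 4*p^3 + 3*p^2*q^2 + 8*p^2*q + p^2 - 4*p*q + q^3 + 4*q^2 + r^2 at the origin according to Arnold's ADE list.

A_2

The Hessian of f at 0 has rank 2. Corank 1: A-series; mu = 2 gives A_2.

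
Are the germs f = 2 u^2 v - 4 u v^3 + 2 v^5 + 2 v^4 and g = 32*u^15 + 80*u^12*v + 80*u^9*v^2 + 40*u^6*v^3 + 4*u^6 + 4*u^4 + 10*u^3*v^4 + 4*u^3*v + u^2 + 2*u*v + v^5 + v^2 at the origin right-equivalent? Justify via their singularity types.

The Hessian of f at 0 has rank 0. Corank 2; j^3 = 2*u^2*v has shape L^2 M (L != M), so D-series; mu = 5 gives D_5. The Hessian of g at 0 has rank 1. Corank 1: A-series; mu = 4 gives A_4. f is D_5 but g is A_4, hence not right-equivalent.

No.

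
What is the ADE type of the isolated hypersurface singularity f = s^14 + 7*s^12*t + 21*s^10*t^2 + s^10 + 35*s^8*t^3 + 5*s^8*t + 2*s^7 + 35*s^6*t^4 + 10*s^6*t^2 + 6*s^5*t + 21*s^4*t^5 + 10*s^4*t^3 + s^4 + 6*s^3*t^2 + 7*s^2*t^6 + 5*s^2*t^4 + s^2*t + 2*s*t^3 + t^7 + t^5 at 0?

The Hessian of f at 0 is [[0, 0], [0, 0]] with rank 0, so corank 2. A Groebner basis of the Jacobian ideal J(f) in C{s,t} is {-s^2 + 7*s*t/2 + t^4 + 7*t^3/2, s^3 - s*t/2 - t^3/2, s^2 + s*t^2 - 7*s*t/2 - 7*t^3/2}; counting standard monomials gives mu = 8. Corank 2; j^3 = s^2*t has shape L^2 M (L != M), so D-series; mu = 8 gives D_8.

D8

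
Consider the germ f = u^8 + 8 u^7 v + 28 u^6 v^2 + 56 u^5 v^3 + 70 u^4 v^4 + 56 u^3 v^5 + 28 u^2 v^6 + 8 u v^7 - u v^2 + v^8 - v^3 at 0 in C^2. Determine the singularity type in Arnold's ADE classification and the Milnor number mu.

The Hessian of f at 0 has rank 0. Corank 2; j^3 = -v^2*(u + v) has shape L^2 M (L != M), so D-series; mu = 9 gives D_9.

Type D_9, Milnor number mu = 9.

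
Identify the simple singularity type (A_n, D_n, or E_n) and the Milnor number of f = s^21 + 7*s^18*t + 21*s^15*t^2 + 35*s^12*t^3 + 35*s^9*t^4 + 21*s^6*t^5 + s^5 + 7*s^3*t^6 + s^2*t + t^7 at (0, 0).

Type D_8, Milnor number mu = 8.

The Hessian of f at 0 has rank 0. Corank 2; j^3 = s^2*t has shape L^2 M (L != M), so D-series; mu = 8 gives D_8.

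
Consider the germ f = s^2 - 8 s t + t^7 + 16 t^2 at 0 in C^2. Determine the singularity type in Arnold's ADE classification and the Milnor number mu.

Type A_6, Milnor number mu = 6.

The Hessian of f at 0 is [[2, -8], [-8, 32]] with rank 1, so corank 1. A Groebner basis of the Jacobian ideal J(f) in C{s,t} is {t^6, s - 4*t}; counting standard monomials gives mu = 6. Corank 1: A-series; mu = 6 gives A_6.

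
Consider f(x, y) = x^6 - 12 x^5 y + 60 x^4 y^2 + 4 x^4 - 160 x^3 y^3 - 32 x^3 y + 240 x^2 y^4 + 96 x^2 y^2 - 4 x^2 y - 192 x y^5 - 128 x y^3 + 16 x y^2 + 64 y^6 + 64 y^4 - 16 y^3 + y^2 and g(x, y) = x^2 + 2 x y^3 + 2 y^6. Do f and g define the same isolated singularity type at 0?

Yes.

The Hessian of f at 0 has rank 1. Corank 1: A-series; mu = 5 gives A_5. The Hessian of g at 0 has rank 1. Corank 1: A-series; mu = 5 gives A_5. Both have type A_5, hence right-equivalent.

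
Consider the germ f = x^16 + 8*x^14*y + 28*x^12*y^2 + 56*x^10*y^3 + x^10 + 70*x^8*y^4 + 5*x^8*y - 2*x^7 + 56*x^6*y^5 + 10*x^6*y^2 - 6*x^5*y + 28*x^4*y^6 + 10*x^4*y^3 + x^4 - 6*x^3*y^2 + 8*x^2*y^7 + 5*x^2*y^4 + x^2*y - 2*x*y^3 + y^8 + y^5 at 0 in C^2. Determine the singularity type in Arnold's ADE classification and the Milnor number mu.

Type D9, Milnor number mu = 9.

The Hessian of f at 0 has rank 0. Corank 2; j^3 = x^2*y has shape L^2 M (L != M), so D-series; mu = 9 gives D_9.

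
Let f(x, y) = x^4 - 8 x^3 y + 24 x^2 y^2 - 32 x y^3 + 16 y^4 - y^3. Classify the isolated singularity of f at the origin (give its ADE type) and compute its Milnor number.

The Hessian of f at 0 has rank 0. Corank 2; j^3 = -y^3 is a perfect cube, so E-series; the 4-jet and mu = 6 give E_6.

Type E_6, Milnor number mu = 6.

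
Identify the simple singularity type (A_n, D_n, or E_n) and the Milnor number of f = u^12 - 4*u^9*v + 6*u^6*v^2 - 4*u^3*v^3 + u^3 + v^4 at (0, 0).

The Hessian of f at 0 is [[0, 0], [0, 0]] with rank 0, so corank 2. A Groebner basis of the Jacobian ideal J(f) in C{u,v} is {v^3, u^2}; counting standard monomials gives mu = 6. Corank 2; j^3 = u^3 is a perfect cube, so E-series; the 4-jet and mu = 6 give E_6.

Type E_{6}, Milnor number mu = 6.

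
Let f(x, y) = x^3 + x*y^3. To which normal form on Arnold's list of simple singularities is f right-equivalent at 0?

The Hessian of f at 0 has rank 0. Corank 2; j^3 = x^3 is a perfect cube, so E-series; the 4-jet and mu = 7 give E_7.

E7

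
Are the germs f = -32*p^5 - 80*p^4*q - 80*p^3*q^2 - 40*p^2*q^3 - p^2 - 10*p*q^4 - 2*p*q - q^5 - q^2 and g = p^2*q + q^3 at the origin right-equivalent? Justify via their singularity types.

The Hessian of f at 0 has rank 1. Corank 1: A-series; mu = 4 gives A_4. The Hessian of g at 0 has rank 0. Corank 2; j^3 = q*(p^2 + q^2) splits into three distinct lines over C (the quadratic factor has nonzero discriminant), so D_4. f is A_4 but g is D_4, hence not right-equivalent.

No.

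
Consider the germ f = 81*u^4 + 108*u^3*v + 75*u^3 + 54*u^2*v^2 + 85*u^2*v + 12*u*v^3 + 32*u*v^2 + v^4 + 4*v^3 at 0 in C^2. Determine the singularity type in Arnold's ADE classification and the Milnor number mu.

Type D_{5}, Milnor number mu = 5.

The Hessian of f at 0 has rank 0. Corank 2; j^3 = (3*u + v)*(5*u + 2*v)^2 has shape L^2 M (L != M), so D-series; mu = 5 gives D_5.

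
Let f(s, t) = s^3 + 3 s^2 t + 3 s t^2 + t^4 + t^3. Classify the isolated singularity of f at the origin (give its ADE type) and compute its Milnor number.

The Hessian of f at 0 has rank 0. Corank 2; j^3 = (s + t)^3 is a perfect cube, so E-series; the 4-jet and mu = 6 give E_6.

Type E_{6}, Milnor number mu = 6.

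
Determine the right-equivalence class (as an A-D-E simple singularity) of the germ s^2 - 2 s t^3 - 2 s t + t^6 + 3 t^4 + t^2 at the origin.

A_{3}

The Hessian of f at 0 has rank 1. Corank 1: A-series; mu = 3 gives A_3.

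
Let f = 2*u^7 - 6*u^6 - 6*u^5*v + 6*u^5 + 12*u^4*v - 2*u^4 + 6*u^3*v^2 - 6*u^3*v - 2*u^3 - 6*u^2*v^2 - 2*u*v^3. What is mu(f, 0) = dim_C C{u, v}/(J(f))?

7

The Hessian of f at 0 has rank 0. Corank 2; j^3 = -2*u^3 is a perfect cube, so E-series; the 4-jet and mu = 7 give E_7.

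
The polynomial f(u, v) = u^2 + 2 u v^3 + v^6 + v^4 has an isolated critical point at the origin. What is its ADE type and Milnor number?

Type A_3, Milnor number mu = 3.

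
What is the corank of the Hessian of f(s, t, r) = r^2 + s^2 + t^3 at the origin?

The Hessian at 0 is [[2, 0, 0], [0, 0, 0], [0, 0, 2]] of rank 2; hence corank 1.

1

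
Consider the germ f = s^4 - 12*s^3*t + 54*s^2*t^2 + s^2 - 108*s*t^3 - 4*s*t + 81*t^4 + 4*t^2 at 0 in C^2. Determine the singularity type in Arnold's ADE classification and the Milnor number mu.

Type A_{3}, Milnor number mu = 3.

The Hessian of f at 0 is [[2, -4], [-4, 8]] with rank 1, so corank 1. A Groebner basis of the Jacobian ideal J(f) in C{s,t} is {t^3, s - 2*t}; counting standard monomials gives mu = 3. Corank 1: A-series; mu = 3 gives A_3.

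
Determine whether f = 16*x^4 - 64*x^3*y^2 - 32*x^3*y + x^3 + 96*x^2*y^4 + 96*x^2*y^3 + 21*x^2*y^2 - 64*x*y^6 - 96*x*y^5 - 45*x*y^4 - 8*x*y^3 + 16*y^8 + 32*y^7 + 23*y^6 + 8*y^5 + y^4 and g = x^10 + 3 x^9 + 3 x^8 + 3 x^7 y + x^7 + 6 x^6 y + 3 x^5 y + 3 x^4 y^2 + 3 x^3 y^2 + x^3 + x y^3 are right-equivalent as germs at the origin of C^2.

No.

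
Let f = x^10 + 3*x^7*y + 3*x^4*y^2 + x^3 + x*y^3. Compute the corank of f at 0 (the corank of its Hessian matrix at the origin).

2

The Hessian at 0 is [[0, 0], [0, 0]] of rank 0; hence corank 2.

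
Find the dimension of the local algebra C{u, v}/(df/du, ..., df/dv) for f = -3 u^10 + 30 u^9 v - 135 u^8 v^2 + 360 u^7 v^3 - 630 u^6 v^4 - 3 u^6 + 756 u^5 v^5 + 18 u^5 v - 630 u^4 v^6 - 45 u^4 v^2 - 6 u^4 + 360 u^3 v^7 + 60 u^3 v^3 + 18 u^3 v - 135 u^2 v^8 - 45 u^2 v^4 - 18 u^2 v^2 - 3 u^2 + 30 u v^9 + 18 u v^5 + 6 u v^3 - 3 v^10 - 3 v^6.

9

The Hessian of f at 0 has rank 1. Corank 1: A-series; mu = 9 gives A_9.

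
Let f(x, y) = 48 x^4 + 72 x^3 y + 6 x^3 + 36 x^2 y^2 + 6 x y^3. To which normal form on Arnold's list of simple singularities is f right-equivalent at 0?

The Hessian of f at 0 has rank 0. Corank 2; j^3 = 6*x^3 is a perfect cube, so E-series; the 4-jet and mu = 7 give E_7.

E_7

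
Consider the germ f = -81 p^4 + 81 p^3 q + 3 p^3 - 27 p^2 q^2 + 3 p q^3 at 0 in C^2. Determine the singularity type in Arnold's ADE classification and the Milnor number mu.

Type E_{7}, Milnor number mu = 7.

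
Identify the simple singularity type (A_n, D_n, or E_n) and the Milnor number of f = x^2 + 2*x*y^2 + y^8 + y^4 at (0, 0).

Type A7, Milnor number mu = 7.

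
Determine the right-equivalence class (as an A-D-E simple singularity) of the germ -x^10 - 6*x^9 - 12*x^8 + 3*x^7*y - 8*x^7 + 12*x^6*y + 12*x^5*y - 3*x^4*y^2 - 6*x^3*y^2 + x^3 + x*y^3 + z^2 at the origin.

E_7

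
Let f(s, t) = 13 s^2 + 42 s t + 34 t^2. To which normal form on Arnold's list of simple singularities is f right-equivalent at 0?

A_1

The Hessian of f at 0 is [[26, 42], [42, 68]] with rank 2, so corank 0. A Groebner basis of the Jacobian ideal J(f) in C{s,t} is {s, t}; counting standard monomials gives mu = 1. Corank 0: nondegenerate Morse point, so A_1.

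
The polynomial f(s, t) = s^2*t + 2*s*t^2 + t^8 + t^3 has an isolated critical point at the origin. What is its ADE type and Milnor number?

The Hessian of f at 0 is [[0, 0], [0, 0]] with rank 0, so corank 2. A Groebner basis of the Jacobian ideal J(f) in C{s,t} is {s^2/8 + t^7 - t^2/8, s^3 + t^3, s*t + t^2}; counting standard monomials gives mu = 9. Corank 2; j^3 = t*(s + t)^2 has shape L^2 M (L != M), so D-series; mu = 9 gives D_9.

Type D_{9}, Milnor number mu = 9.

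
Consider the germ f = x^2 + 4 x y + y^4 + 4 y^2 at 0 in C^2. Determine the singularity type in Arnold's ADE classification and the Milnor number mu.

The Hessian of f at 0 is [[2, 4], [4, 8]] with rank 1, so corank 1. A Groebner basis of the Jacobian ideal J(f) in C{x,y} is {y^3, x + 2*y}; counting standard monomials gives mu = 3. Corank 1: A-series; mu = 3 gives A_3.

Type A_3, Milnor number mu = 3.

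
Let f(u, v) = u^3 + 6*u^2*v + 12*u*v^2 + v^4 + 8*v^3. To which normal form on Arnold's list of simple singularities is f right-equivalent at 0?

E_6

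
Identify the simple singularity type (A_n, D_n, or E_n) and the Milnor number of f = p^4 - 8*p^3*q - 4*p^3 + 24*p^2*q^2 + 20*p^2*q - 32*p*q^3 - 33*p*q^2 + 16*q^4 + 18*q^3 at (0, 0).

The Hessian of f at 0 is [[0, 0], [0, 0]] with rank 0, so corank 2. A Groebner basis of the Jacobian ideal J(f) in C{p,q} is {p*q^2 + 6*p*q - 9*q^2, 4*p*q + q^3 - 6*q^2, p^2 - 7*p*q/2 + 3*q^2}; counting standard monomials gives mu = 5. Corank 2; j^3 = -(p - 2*q)*(2*p - 3*q)^2 has shape L^2 M (L != M), so D-series; mu = 5 gives D_5.

Type D_5, Milnor number mu = 5.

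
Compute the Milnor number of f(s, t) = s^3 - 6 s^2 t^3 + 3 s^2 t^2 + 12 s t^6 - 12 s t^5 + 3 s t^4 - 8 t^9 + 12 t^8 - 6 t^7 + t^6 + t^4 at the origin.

The Hessian of f at 0 has rank 0. Corank 2; j^3 = s^3 is a perfect cube, so E-series; the 4-jet and mu = 6 give E_6.

6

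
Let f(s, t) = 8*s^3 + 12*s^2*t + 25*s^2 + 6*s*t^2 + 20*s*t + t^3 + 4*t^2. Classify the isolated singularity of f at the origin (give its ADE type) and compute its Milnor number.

The Hessian of f at 0 is [[50, 20], [20, 8]] with rank 1, so corank 1. A Groebner basis of the Jacobian ideal J(f) in C{s,t} is {t^2, s + 2*t/5}; counting standard monomials gives mu = 2. Corank 1: A-series; mu = 2 gives A_2.

Type A_2, Milnor number mu = 2.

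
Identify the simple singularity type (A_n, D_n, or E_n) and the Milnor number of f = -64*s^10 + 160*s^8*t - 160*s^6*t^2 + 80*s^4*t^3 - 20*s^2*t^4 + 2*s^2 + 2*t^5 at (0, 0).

The Hessian of f at 0 has rank 1. Corank 1: A-series; mu = 4 gives A_4.

Type A_4, Milnor number mu = 4.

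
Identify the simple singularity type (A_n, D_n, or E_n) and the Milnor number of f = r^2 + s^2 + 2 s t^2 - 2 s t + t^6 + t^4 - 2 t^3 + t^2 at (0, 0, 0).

The Hessian of f at 0 is [[2, -2, 0], [-2, 2, 0], [0, 0, 2]] with rank 2, so corank 1. A Groebner basis of the Jacobian ideal J(f) in C{s,t,r} is {s^3 + 3*s^2 - 5*s*t - 2*s + 2*t, s^2*t + 2*s^2 - 3*s*t - s + t, s + t^2 - t, r}; counting standard monomials gives mu = 5. Corank 1: A-series; mu = 5 gives A_5.

Type A_5, Milnor number mu = 5.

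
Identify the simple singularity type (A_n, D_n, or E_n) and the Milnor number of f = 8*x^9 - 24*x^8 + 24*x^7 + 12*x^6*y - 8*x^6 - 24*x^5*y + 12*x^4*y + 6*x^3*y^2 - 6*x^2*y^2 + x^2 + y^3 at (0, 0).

The Hessian of f at 0 has rank 1. Corank 1: A-series; mu = 2 gives A_2.

Type A2, Milnor number mu = 2.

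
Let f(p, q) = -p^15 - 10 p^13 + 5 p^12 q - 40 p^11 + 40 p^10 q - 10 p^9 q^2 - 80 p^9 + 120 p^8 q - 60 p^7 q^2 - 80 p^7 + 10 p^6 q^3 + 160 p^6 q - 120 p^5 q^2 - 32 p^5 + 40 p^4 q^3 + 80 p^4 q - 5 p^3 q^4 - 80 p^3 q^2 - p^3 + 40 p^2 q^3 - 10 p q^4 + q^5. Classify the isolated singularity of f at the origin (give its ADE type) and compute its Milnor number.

Type E_{8}, Milnor number mu = 8.

The Hessian of f at 0 is [[0, 0], [0, 0]] with rank 0, so corank 2. A Groebner basis of the Jacobian ideal J(f) in C{p,q} is {q^5, p*q^3 - q^4/8, p^2}; counting standard monomials gives mu = 8. Corank 2; j^3 = -p^3 is a perfect cube, so E-series; the 5-jet and mu = 8 give E_8.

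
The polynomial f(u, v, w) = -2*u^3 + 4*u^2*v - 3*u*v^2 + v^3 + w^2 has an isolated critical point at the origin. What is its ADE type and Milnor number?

Type D4, Milnor number mu = 4.

The Hessian of f at 0 is [[0, 0, 0], [0, 0, 0], [0, 0, 2]] with rank 1, so corank 2. A Groebner basis of the Jacobian ideal J(f) in C{u,v,w} is {v^3, u^2 - 3*v^2/2, u*v - 3*v^2/2, w}; counting standard monomials gives mu = 4. Corank 2; j^3 = -(u - v)*(2*u^2 - 2*u*v + v^2) splits into three distinct lines over C (the quadratic factor has nonzero discriminant), so D_4.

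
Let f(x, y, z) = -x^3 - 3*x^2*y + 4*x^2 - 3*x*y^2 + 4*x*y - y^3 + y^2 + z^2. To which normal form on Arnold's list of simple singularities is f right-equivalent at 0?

A_2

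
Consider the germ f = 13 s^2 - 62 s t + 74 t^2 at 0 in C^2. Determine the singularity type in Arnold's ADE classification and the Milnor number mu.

Type A_{1}, Milnor number mu = 1.

The Hessian of f at 0 is [[26, -62], [-62, 148]] with rank 2, so corank 0. A Groebner basis of the Jacobian ideal J(f) in C{s,t} is {s, t}; counting standard monomials gives mu = 1. Corank 0: nondegenerate Morse point, so A_1.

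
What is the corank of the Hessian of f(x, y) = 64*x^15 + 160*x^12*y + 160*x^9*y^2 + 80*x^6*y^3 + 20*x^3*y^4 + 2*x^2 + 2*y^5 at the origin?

Hessian at 0 has rank 1.

1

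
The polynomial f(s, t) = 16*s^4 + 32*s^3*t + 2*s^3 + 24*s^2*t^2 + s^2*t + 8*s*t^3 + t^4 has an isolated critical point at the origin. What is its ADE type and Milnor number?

Type D_{5}, Milnor number mu = 5.

The Hessian of f at 0 is [[0, 0], [0, 0]] with rank 0, so corank 2. A Groebner basis of the Jacobian ideal J(f) in C{s,t} is {s*t^2, -s*t/8 + t^3, s^2 + s*t/2}; counting standard monomials gives mu = 5. Corank 2; j^3 = s^2*(2*s + t) has shape L^2 M (L != M), so D-series; mu = 5 gives D_5.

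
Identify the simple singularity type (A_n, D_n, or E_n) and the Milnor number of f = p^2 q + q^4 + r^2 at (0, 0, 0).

Type D5, Milnor number mu = 5.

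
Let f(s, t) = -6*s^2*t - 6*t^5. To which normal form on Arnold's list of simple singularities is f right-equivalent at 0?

D_6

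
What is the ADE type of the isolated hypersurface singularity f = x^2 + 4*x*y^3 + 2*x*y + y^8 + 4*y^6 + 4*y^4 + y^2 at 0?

The Hessian of f at 0 has rank 1. Corank 1: A-series; mu = 7 gives A_7.

A_{7}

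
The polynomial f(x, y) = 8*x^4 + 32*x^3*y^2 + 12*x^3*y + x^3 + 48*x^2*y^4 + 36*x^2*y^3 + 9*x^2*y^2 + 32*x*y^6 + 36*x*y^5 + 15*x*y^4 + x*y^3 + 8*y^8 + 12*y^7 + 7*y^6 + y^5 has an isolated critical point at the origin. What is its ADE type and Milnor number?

Type E_{7}, Milnor number mu = 7.

The Hessian of f at 0 has rank 0. Corank 2; j^3 = x^3 is a perfect cube, so E-series; the 4-jet and mu = 7 give E_7.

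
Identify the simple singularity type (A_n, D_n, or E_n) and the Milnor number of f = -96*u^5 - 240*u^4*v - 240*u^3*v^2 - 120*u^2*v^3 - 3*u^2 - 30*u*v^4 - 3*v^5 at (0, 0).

The Hessian of f at 0 has rank 1. Corank 1: A-series; mu = 4 gives A_4.

Type A_4, Milnor number mu = 4.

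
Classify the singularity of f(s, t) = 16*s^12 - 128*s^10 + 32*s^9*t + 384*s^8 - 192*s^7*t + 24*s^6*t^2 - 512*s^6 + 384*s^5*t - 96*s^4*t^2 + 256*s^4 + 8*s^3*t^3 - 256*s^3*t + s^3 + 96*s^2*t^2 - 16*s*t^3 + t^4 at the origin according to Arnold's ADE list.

E_{6}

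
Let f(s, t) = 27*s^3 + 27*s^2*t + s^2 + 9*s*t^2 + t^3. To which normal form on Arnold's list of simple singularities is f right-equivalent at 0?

A2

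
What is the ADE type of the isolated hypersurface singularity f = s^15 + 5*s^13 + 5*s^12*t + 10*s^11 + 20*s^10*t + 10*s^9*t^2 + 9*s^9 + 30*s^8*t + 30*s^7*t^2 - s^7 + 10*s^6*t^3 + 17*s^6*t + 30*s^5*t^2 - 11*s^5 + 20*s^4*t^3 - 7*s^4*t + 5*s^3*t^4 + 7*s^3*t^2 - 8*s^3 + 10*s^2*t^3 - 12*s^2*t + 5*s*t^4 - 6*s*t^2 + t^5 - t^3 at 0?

E_{8}

The Hessian of f at 0 has rank 0. Corank 2; j^3 = -(2*s + t)^3 is a perfect cube, so E-series; the 5-jet and mu = 8 give E_8.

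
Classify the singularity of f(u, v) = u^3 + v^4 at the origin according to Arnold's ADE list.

The Hessian of f at 0 has rank 0. Corank 2; j^3 = u^3 is a perfect cube, so E-series; the 4-jet and mu = 6 give E_6.

E6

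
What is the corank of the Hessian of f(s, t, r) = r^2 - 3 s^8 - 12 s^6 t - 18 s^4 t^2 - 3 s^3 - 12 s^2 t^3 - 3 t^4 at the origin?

2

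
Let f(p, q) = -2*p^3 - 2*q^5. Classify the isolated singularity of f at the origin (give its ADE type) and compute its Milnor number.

Type E_{8}, Milnor number mu = 8.

The Hessian of f at 0 has rank 0. Corank 2; j^3 = -2*p^3 is a perfect cube, so E-series; the 5-jet and mu = 8 give E_8.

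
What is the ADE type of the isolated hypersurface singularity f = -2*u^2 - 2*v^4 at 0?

A_3

The Hessian of f at 0 has rank 1. Corank 1: A-series; mu = 3 gives A_3.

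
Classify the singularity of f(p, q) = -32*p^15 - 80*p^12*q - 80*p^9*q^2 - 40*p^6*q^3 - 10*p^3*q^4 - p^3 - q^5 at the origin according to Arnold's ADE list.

The Hessian of f at 0 has rank 0. Corank 2; j^3 = -p^3 is a perfect cube, so E-series; the 5-jet and mu = 8 give E_8.

E8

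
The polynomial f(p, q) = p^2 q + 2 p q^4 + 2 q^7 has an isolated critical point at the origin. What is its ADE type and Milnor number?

Type D8, Milnor number mu = 8.

The Hessian of f at 0 has rank 0. Corank 2; j^3 = p^2*q has shape L^2 M (L != M), so D-series; mu = 8 gives D_8.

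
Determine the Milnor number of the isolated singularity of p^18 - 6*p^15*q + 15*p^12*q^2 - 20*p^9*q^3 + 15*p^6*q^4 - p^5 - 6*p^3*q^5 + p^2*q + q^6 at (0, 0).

The Hessian of f at 0 is [[0, 0], [0, 0]] with rank 0, so corank 2. A Groebner basis of the Jacobian ideal J(f) in C{p,q} is {p^2/6 + q^5, p^3, p*q}; counting standard monomials gives mu = 7. Corank 2; j^3 = p^2*q has shape L^2 M (L != M), so D-series; mu = 7 gives D_7.

7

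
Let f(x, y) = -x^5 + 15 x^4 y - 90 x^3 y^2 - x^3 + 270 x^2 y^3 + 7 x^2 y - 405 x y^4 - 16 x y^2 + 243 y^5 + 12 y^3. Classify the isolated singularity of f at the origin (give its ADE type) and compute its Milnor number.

Type D6, Milnor number mu = 6.

The Hessian of f at 0 is [[0, 0], [0, 0]] with rank 0, so corank 2. A Groebner basis of the Jacobian ideal J(f) in C{x,y} is {x*y/5 + y^4 - 2*y^2/5, x*y^2 - 2*y^3, x^2 - 5*x*y + 6*y^2}; counting standard monomials gives mu = 6. Corank 2; j^3 = -(x - 3*y)*(x - 2*y)^2 has shape L^2 M (L != M), so D-series; mu = 6 gives D_6.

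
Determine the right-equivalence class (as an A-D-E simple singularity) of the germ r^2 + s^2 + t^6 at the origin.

The Hessian of f at 0 has rank 2. Corank 1: A-series; mu = 5 gives A_5.

A5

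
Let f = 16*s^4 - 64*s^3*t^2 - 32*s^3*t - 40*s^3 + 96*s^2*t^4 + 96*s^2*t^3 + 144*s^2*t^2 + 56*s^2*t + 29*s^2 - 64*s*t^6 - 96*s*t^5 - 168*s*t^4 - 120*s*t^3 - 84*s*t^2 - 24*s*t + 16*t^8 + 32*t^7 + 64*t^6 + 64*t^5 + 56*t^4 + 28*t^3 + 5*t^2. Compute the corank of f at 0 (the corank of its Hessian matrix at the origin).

The Hessian at 0 is [[58, -24], [-24, 10]] of rank 2; hence corank 0.

0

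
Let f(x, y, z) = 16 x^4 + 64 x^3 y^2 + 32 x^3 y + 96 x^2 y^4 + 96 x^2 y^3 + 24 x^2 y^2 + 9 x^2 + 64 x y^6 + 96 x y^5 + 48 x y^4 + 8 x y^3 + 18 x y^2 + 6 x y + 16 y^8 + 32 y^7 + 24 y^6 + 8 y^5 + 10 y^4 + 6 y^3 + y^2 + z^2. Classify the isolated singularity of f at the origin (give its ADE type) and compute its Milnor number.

Type A_{3}, Milnor number mu = 3.

The Hessian of f at 0 has rank 2. Corank 1: A-series; mu = 3 gives A_3.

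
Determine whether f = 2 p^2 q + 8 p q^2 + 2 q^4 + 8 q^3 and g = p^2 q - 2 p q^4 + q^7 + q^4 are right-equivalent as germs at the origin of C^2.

Yes.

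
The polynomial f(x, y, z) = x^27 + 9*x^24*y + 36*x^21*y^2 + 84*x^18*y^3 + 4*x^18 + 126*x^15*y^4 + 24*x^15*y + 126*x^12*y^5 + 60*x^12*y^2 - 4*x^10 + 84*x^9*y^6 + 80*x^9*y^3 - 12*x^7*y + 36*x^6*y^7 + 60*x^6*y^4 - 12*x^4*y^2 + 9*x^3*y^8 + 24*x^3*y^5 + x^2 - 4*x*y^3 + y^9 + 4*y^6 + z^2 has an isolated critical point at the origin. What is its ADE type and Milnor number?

The Hessian of f at 0 has rank 2. Corank 1: A-series; mu = 8 gives A_8.

Type A_8, Milnor number mu = 8.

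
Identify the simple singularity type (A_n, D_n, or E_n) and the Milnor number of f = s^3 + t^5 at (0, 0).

Type E_8, Milnor number mu = 8.

The Hessian of f at 0 is [[0, 0], [0, 0]] with rank 0, so corank 2. A Groebner basis of the Jacobian ideal J(f) in C{s,t} is {t^4, s^2}; counting standard monomials gives mu = 8. Corank 2; j^3 = s^3 is a perfect cube, so E-series; the 5-jet and mu = 8 give E_8.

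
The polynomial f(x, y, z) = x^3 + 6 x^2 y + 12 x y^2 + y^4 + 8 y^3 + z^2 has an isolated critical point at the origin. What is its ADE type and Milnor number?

The Hessian of f at 0 has rank 1. Corank 2; j^3 = (x + 2*y)^3 is a perfect cube, so E-series; the 4-jet and mu = 6 give E_6.

Type E6, Milnor number mu = 6.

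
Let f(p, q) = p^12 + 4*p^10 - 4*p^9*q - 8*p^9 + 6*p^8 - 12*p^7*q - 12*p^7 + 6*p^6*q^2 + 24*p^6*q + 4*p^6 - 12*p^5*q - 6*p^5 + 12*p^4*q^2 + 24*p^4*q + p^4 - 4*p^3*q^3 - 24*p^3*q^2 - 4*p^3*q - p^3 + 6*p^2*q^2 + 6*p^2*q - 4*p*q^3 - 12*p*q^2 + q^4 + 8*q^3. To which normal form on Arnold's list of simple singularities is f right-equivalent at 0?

E6

The Hessian of f at 0 has rank 0. Corank 2; j^3 = -(p - 2*q)^3 is a perfect cube, so E-series; the 4-jet and mu = 6 give E_6.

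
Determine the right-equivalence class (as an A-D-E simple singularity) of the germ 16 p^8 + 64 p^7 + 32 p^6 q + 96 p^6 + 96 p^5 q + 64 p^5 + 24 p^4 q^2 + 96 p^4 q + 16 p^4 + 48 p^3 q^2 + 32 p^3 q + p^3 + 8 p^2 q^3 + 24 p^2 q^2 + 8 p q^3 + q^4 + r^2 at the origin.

E6

The Hessian of f at 0 has rank 1. Corank 2; j^3 = p^3 is a perfect cube, so E-series; the 4-jet and mu = 6 give E_6.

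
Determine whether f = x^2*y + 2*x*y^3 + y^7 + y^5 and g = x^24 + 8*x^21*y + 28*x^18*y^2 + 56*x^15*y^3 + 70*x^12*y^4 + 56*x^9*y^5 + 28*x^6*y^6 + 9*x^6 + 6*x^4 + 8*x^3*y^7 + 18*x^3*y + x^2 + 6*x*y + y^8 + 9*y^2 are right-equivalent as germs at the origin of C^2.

The Hessian of f at 0 is [[0, 0], [0, 0]] with rank 0, so corank 2. A Groebner basis of the Jacobian ideal J(f) in C{x,y} is {x^2*y^2 + x^2/7 + x*y^2/7, x^3 - x^2/7 - x*y^2/7, x*y + y^3}; counting standard monomials gives mu = 8. Corank 2; j^3 = x^2*y has shape L^2 M (L != M), so D-series; mu = 8 gives D_8. The Hessian of g at 0 is [[2, 6], [6, 18]] with rank 1, so corank 1. A Groebner basis of the Jacobian ideal J(g) in C{x,y} is {-x^2/81 - 7*x*y/81 + y^4 - 4*y^2/27, x^3 + x/3 + y, x^2*y - 2*x/27 - 3*y^3 - 2*y/9, x*y^2 + x/81 + 2*y^3 + y/27}; counting standard monomials gives mu = 7. Corank 1: A-series; mu = 7 gives A_7. f is D_8 but g is A_7, hence not right-equivalent.

No.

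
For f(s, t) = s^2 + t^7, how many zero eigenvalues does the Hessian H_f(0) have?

Hessian at 0 has rank 1.

1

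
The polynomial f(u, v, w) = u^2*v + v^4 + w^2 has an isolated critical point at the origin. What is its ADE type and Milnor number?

The Hessian of f at 0 has rank 1. Corank 2; j^3 = u^2*v has shape L^2 M (L != M), so D-series; mu = 5 gives D_5.

Type D_5, Milnor number mu = 5.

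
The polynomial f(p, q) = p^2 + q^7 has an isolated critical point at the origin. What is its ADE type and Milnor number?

Type A_6, Milnor number mu = 6.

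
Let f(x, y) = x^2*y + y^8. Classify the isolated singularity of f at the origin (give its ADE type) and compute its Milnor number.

Type D9, Milnor number mu = 9.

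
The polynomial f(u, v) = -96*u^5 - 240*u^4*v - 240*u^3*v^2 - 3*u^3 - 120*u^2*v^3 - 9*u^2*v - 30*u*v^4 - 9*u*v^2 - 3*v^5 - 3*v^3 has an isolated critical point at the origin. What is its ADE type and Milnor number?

The Hessian of f at 0 is [[0, 0], [0, 0]] with rank 0, so corank 2. A Groebner basis of the Jacobian ideal J(f) in C{u,v} is {v^5, u*v^3 + 7*v^4/8, u^2 + 2*u*v + v^2}; counting standard monomials gives mu = 8. Corank 2; j^3 = -3*(u + v)^3 is a perfect cube, so E-series; the 5-jet and mu = 8 give E_8.

Type E_8, Milnor number mu = 8.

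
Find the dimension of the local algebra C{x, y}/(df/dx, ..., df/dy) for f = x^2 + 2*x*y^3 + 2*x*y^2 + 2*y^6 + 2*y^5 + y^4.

5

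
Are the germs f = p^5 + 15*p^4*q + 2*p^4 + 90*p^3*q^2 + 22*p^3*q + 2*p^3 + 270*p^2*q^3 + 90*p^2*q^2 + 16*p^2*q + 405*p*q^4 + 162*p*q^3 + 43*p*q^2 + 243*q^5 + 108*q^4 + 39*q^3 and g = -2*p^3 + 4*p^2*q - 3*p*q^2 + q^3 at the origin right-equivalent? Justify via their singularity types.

The Hessian of f at 0 has rank 0. Corank 2; j^3 = (p + 3*q)*(2*p^2 + 10*p*q + 13*q^2) splits into three distinct lines over C (the quadratic factor has nonzero discriminant), so D_4. The Hessian of g at 0 has rank 0. Corank 2; j^3 = -(p - q)*(2*p^2 - 2*p*q + q^2) splits into three distinct lines over C (the quadratic factor has nonzero discriminant), so D_4. Both have type D_4, hence right-equivalent.

Yes.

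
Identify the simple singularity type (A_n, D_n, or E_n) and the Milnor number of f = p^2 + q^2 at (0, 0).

Type A_{1}, Milnor number mu = 1.

The Hessian of f at 0 has rank 2. Corank 0: nondegenerate Morse point, so A_1.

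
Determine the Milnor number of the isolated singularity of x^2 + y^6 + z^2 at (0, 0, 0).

The Hessian of f at 0 has rank 2. Corank 1: A-series; mu = 5 gives A_5.

5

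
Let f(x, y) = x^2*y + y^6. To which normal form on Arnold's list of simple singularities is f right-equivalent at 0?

D_{7}

The Hessian of f at 0 has rank 0. Corank 2; j^3 = x^2*y has shape L^2 M (L != M), so D-series; mu = 7 gives D_7.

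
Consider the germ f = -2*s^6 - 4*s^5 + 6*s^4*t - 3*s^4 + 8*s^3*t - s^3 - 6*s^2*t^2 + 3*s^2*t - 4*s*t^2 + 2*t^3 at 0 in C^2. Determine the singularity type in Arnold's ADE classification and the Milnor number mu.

Type D_{4}, Milnor number mu = 4.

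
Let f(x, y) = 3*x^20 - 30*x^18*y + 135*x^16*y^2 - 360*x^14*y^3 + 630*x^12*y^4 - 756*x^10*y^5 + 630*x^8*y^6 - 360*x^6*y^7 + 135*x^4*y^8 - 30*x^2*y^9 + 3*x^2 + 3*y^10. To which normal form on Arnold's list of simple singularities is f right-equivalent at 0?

A_9

The Hessian of f at 0 has rank 1. Corank 1: A-series; mu = 9 gives A_9.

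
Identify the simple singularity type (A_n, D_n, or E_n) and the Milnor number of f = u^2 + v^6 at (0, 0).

Type A_{5}, Milnor number mu = 5.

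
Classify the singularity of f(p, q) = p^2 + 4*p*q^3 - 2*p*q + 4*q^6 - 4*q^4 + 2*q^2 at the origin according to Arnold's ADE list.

The Hessian of f at 0 has rank 2. Corank 0: nondegenerate Morse point, so A_1.

A_{1}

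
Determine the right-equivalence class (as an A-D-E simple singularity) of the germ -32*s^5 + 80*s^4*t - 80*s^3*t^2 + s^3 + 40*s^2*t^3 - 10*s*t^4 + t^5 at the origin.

E8

The Hessian of f at 0 has rank 0. Corank 2; j^3 = s^3 is a perfect cube, so E-series; the 5-jet and mu = 8 give E_8.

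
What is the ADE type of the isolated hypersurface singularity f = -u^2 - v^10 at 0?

A_9

The Hessian of f at 0 has rank 1. Corank 1: A-series; mu = 9 gives A_9.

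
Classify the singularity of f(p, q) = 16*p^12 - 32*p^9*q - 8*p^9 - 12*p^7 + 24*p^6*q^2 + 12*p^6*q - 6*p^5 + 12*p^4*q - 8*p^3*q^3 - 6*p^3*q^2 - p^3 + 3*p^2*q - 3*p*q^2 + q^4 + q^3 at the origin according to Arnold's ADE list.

The Hessian of f at 0 is [[0, 0], [0, 0]] with rank 0, so corank 2. A Groebner basis of the Jacobian ideal J(f) in C{p,q} is {q^3, p^2 - 2*p*q + q^2}; counting standard monomials gives mu = 6. Corank 2; j^3 = -(p - q)^3 is a perfect cube, so E-series; the 4-jet and mu = 6 give E_6.

E_{6}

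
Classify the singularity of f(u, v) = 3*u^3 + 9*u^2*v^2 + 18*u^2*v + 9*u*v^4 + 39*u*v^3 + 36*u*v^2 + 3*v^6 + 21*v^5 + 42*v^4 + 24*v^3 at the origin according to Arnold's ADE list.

E_{7}

The Hessian of f at 0 has rank 0. Corank 2; j^3 = 3*(u + 2*v)^3 is a perfect cube, so E-series; the 4-jet and mu = 7 give E_7.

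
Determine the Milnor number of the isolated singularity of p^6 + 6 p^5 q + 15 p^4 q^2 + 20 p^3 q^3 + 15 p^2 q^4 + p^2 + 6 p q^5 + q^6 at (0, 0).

5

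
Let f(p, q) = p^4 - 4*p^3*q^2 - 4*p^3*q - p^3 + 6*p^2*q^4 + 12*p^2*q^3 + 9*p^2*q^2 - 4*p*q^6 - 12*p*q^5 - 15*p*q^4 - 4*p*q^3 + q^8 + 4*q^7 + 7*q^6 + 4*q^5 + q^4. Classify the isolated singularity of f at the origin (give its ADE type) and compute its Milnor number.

Type E6, Milnor number mu = 6.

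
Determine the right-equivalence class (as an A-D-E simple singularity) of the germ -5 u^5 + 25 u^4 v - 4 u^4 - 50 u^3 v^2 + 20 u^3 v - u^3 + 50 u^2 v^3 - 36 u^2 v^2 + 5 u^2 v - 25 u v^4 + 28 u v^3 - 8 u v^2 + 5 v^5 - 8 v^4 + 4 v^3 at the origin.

D_6

The Hessian of f at 0 has rank 0. Corank 2; j^3 = -(u - 2*v)^2*(u - v) has shape L^2 M (L != M), so D-series; mu = 6 gives D_6.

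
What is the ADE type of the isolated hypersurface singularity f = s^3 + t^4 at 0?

E6

The Hessian of f at 0 has rank 0. Corank 2; j^3 = s^3 is a perfect cube, so E-series; the 4-jet and mu = 6 give E_6.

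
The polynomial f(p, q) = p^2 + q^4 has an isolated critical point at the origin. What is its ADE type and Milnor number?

Type A3, Milnor number mu = 3.

The Hessian of f at 0 is [[2, 0], [0, 0]] with rank 1, so corank 1. A Groebner basis of the Jacobian ideal J(f) in C{p,q} is {q^3, p}; counting standard monomials gives mu = 3. Corank 1: A-series; mu = 3 gives A_3.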